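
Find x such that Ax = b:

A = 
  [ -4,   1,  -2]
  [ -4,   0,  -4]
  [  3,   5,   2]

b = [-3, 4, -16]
x = [1, -3, -2]

Row reduce the augmented matrix [A|b]:
R2 → R2 - (1)·R1
R3 → R3 + (3/4)·R1
R3 → R3 + (23/4)·R2
REF = 
  [ -4,   1,  -2,  -3]
  [  0,  -1,  -2,   7]
  [  0,   0, -11,  22]

Back-substitution:
x₃ = 22 / (-11) = -2
x₂ = (7 - (-2)(-2)) / (-1) = -3
x₁ = (-3 - (1)(-3) - (-2)(-2)) / (-4) = 1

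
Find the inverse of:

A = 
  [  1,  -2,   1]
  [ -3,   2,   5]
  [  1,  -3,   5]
det(A) = (1)·((2)(5) - (5)(-3)) - (-2)·((-3)(5) - (5)(1)) + (1)·((-3)(-3) - (2)(1))
  = (1)(25) - (-2)(-20) + (1)(7)
  = -8
det(A) = -8 ≠ 0, so A is invertible.

Cofactors Cᵢⱼ = (-1)ⁱ⁺ʲ·Mᵢⱼ:
C = 
  [ 25,  20,   7]
  [  7,   4,   1]
  [-12,  -8,  -4]

adj(A) = Cᵀ:
adj(A) = 
  [ 25,   7, -12]
  [ 20,   4,  -8]
  [  7,   1,  -4]

A⁻¹ = (-1/8) · adj(A):
A⁻¹ = 
  [-25/8,  -7/8,   3/2]
  [ -5/2,  -1/2,     1]
  [ -7/8,  -1/8,   1/2]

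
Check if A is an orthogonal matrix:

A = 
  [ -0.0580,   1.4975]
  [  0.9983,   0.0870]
No

AᵀA = 
  [  1,   0]
  [  0,   2.2501]
≠ I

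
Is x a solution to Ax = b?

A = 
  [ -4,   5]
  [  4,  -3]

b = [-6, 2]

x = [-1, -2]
Yes

Ax = [-6, 2] = b ✓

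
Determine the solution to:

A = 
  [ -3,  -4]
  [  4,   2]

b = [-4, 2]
x = [0, 1]

Row reduce the augmented matrix [A|b]:
R2 → R2 + (4/3)·R1
REF = 
  [   -3,    -4,    -4]
  [    0, -10/3, -10/3]

Back-substitution:
x₂ = (-10/3) / (-10/3) = 1
x₁ = (-4 - (-4)(1)) / (-3) = 0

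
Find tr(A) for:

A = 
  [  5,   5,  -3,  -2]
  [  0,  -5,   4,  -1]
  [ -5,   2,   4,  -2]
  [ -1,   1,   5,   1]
5

tr(A) = 5 + -5 + 4 + 1 = 5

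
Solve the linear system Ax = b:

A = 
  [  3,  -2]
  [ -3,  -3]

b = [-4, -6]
x = [0, 2]

Row reduce the augmented matrix [A|b]:
R2 → R2 + (1)·R1
REF = 
  [  3,  -2,  -4]
  [  0,  -5, -10]

Back-substitution:
x₂ = (-10) / (-5) = 2
x₁ = (-4 - (-2)(2)) / 3 = 0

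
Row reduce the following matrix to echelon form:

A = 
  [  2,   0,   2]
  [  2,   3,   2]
Row operations:
R2 → R2 - (1)·R1

Resulting echelon form:
REF = 
  [  2,   0,   2]
  [  0,   3,   0]

Rank = 2 (number of non-zero pivot rows).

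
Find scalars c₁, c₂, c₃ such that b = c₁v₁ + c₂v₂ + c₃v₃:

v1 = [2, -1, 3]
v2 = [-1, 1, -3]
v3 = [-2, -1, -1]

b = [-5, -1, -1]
c1 = -3, c2 = -3, c3 = 1

b = -3·v1 + -3·v2 + 1·v3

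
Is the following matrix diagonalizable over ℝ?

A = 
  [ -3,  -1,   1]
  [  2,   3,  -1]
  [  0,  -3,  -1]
Yes

Characteristic polynomial: det(λI - A) = λ³ + λ² - 10λ - 10
Testing integer divisors of the constant term: p(-1) = 0, so (λ + 1) is a factor:
p(λ) = (λ + 1)(λ² - 10)
λ² - 10 = 0  ⇒  λ = (0 ± √((0)² - 4·(-10)))/2 = (0 ± √(40))/2
  = √10,  -√10
Eigenvalues: -1, √10, -√10  (≈ -1, 3.162, -3.162)
The two irrational eigenvalues are distinct (simple), so each has alg. mult. = geom. mult. = 1.
λ=-1: alg. mult. = 1, geom. mult. = 3 - rank(A - (-1)I) = 3 - 2 = 1
Sum of geometric multiplicities equals n, so A has n independent eigenvectors.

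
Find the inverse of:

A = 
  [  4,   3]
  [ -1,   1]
det(A) = (4)(1) - (3)(-1) = 7
For a 2×2 matrix, A⁻¹ = (1/det(A)) · [[d, -b], [-c, a]]
    = (1/7) · [[1, -3], [1, 4]]

A⁻¹ = 
  [ 1/7, -3/7]
  [ 1/7,  4/7]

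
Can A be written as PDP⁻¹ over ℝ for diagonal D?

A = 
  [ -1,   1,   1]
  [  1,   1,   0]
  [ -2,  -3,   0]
No

Characteristic polynomial: det(λI - A) = λ³ + 1
Testing integer divisors of the constant term: p(-1) = 0, so (λ + 1) is a factor:
p(λ) = (λ + 1)(λ² - λ + 1)
λ² - λ + 1 = 0  ⇒  λ = (1 ± √((-1)² - 4·(1)))/2 = (1 ± √(-3))/2
  = (1 + i√3)/2,  (1 - i√3)/2
Eigenvalues: -1, (1 + i√3)/2, (1 - i√3)/2  (≈ -1, 0.5 + 0.866i, 0.5 - 0.866i)
Has complex eigenvalues (not diagonalizable over ℝ).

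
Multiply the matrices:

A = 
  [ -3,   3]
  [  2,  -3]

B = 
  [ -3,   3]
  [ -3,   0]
AB = 
  [  0,  -9]
  [  3,   6]

A is 2×2 and B is 2×2, so AB is 2×2. Each entry is (row of A)·(column of B):
AB[1,1] = (-3)(-3) + (3)(-3) = 0
AB[1,2] = (-3)(3) + (3)(0) = -9
AB[2,1] = (2)(-3) + (-3)(-3) = 3
AB[2,2] = (2)(3) + (-3)(0) = 6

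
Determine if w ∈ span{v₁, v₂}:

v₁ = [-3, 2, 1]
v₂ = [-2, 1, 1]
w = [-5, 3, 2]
Yes

Form the augmented matrix and row-reduce:
[v₁|v₂|w] = 
  [ -3,  -2,  -5]
  [  2,   1,   3]
  [  1,   1,   2]
R2 → R2 + (2/3)·R1
R3 → R3 + (1/3)·R1
R3 → R3 + (1)·R2
REF = 
  [  -3,   -2,   -5]
  [   0, -1/3, -1/3]
  [   0,    0,    0]

No row of the form [0 0 | nonzero], so the system is consistent. Back-substitution gives c₁ = 1, c₂ = 1: w = (1)·v₁ + (1)·v₂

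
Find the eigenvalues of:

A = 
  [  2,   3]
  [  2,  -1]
λ = (1 + √33)/2, (1 - √33)/2  (≈ 3.372, -2.372)

tr(A) = 1, det(A) = -8
Characteristic polynomial: λ² - tr(A)λ + det(A) = λ² - λ - 8
λ² - λ - 8 = 0  ⇒  λ = (1 ± √((-1)² - 4·(-8)))/2 = (1 ± √(33))/2
  = (1 + √33)/2,  (1 - √33)/2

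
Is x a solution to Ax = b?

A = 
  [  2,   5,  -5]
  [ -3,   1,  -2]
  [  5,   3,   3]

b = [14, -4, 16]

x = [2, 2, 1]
No

Ax = [9, -6, 19] ≠ b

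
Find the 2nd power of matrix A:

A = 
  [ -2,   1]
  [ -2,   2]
A² = A·A:
A²[1,1] = (-2)(-2) + (1)(-2) = 2
A²[1,2] = (-2)(1) + (1)(2) = 0
A²[2,1] = (-2)(-2) + (2)(-2) = 0
A²[2,2] = (-2)(1) + (2)(2) = 2
A² = 
  [  2,   0]
  [  0,   2]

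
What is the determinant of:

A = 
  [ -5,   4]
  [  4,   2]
-26

For a 2×2 matrix, det = ad - bc = (-5)(2) - (4)(4) = -26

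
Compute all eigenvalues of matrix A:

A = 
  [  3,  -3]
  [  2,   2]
tr(A) = 5, det(A) = 12
Characteristic polynomial: λ² - tr(A)λ + det(A) = λ² - 5λ + 12
λ² - 5λ + 12 = 0  ⇒  λ = (5 ± √((-5)² - 4·(12)))/2 = (5 ± √(-23))/2
  = (5 + i√23)/2,  (5 - i√23)/2

λ = (5 + i√23)/2, (5 - i√23)/2  (≈ 2.5 + 2.398i, 2.5 - 2.398i)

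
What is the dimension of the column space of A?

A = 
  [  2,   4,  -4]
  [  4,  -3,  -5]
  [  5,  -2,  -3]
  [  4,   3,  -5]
Row reduce:
R2 → R2 - (2)·R1
R3 → R3 - (5/2)·R1
R4 → R4 - (2)·R1
R3 → R3 - (12/11)·R2
R4 → R4 - (5/11)·R2
R4 → R4 - (18/41)·R3
REF = 
  [    2,     4,    -4]
  [    0,   -11,     3]
  [    0,     0, 41/11]
  [    0,     0,     0]
Pivot columns: 1, 2, 3 → 3 pivots.
dim(Col(A)) = number of pivot columns = 3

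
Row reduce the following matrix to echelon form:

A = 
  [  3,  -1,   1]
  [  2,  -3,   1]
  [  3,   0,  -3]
Row operations:
R2 → R2 - (2/3)·R1
R3 → R3 - (1)·R1
R3 → R3 + (3/7)·R2

Resulting echelon form:
REF = 
  [    3,    -1,     1]
  [    0,  -7/3,   1/3]
  [    0,     0, -27/7]

Rank = 3 (number of non-zero pivot rows).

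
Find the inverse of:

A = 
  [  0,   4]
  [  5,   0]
det(A) = (0)(0) - (4)(5) = -20
For a 2×2 matrix, A⁻¹ = (1/det(A)) · [[d, -b], [-c, a]]
    = (-1/20) · [[0, -4], [-5, 0]]

A⁻¹ = 
  [  0, 1/5]
  [1/4,   0]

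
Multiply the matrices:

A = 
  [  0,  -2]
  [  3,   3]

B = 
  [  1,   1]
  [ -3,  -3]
AB = 
  [  6,   6]
  [ -6,  -6]

A is 2×2 and B is 2×2, so AB is 2×2. Each entry is (row of A)·(column of B):
AB[1,1] = (0)(1) + (-2)(-3) = 6
AB[1,2] = (0)(1) + (-2)(-3) = 6
AB[2,1] = (3)(1) + (3)(-3) = -6
AB[2,2] = (3)(1) + (3)(-3) = -6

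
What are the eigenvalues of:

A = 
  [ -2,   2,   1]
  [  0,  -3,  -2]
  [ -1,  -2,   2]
λ = -3, √7, -√7  (≈ -3, 2.646, -2.646)

Characteristic polynomial: det(λI - A) = λ³ + 3λ² - 7λ - 21
Testing integer divisors of the constant term: p(-3) = 0, so (λ + 3) is a factor:
p(λ) = (λ + 3)(λ² - 7)
λ² - 7 = 0  ⇒  λ = (0 ± √((0)² - 4·(-7)))/2 = (0 ± √(28))/2
  = √7,  -√7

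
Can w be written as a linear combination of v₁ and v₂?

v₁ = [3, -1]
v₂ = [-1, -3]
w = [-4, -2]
Yes

Form the augmented matrix and row-reduce:
[v₁|v₂|w] = 
  [  3,  -1,  -4]
  [ -1,  -3,  -2]
R2 → R2 + (1/3)·R1
REF = 
  [    3,    -1,    -4]
  [    0, -10/3, -10/3]

No row of the form [0 0 | nonzero], so the system is consistent. Back-substitution gives c₁ = -1, c₂ = 1: w = (-1)·v₁ + (1)·v₂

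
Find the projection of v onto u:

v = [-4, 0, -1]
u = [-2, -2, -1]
v·u = (-4)(-2) + (0)(-2) + (-1)(-1) = 9
u·u = (-2)² + (-2)² + (-1)² = 9
proj_u(v) = (v·u / u·u) × u = (9/9) × u = (1) × u

proj_u(v) = [-2, -2, -1]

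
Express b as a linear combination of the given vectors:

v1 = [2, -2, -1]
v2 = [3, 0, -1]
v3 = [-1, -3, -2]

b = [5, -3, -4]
c1 = 0, c2 = 2, c3 = 1

b = 0·v1 + 2·v2 + 1·v3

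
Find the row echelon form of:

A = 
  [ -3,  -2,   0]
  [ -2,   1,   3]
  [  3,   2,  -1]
Row operations:
R2 → R2 - (2/3)·R1
R3 → R3 + (1)·R1

Resulting echelon form:
REF = 
  [ -3,  -2,   0]
  [  0, 7/3,   3]
  [  0,   0,  -1]

Rank = 3 (number of non-zero pivot rows).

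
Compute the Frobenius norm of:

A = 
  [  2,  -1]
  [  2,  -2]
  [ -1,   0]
||A||_F = 3.742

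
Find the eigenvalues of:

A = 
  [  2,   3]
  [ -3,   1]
λ = (3 + i√35)/2, (3 - i√35)/2  (≈ 1.5 + 2.958i, 1.5 - 2.958i)

tr(A) = 3, det(A) = 11
Characteristic polynomial: λ² - tr(A)λ + det(A) = λ² - 3λ + 11
λ² - 3λ + 11 = 0  ⇒  λ = (3 ± √((-3)² - 4·(11)))/2 = (3 ± √(-35))/2
  = (3 + i√35)/2,  (3 - i√35)/2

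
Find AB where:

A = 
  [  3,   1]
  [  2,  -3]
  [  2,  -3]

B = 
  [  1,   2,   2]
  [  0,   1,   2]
A is 3×2 and B is 2×3, so AB is 3×3. Each entry is (row of A)·(column of B):
AB[1,1] = (3)(1) + (1)(0) = 3
AB[1,2] = (3)(2) + (1)(1) = 7
AB[1,3] = (3)(2) + (1)(2) = 8
AB[2,1] = (2)(1) + (-3)(0) = 2
AB[2,2] = (2)(2) + (-3)(1) = 1
AB[2,3] = (2)(2) + (-3)(2) = -2
AB[3,1] = (2)(1) + (-3)(0) = 2
AB[3,2] = (2)(2) + (-3)(1) = 1
AB[3,3] = (2)(2) + (-3)(2) = -2

AB = 
  [  3,   7,   8]
  [  2,   1,  -2]
  [  2,   1,  -2]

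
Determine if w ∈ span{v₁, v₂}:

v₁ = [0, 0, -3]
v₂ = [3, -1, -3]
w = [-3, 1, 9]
Yes

Form the augmented matrix and row-reduce:
[v₁|v₂|w] = 
  [  0,   3,  -3]
  [  0,  -1,   1]
  [ -3,  -3,   9]
Swap R1 ↔ R3
R3 → R3 + (3)·R2
REF = 
  [ -3,  -3,   9]
  [  0,  -1,   1]
  [  0,   0,   0]

No row of the form [0 0 | nonzero], so the system is consistent. Back-substitution gives c₁ = -2, c₂ = -1: w = (-2)·v₁ + (-1)·v₂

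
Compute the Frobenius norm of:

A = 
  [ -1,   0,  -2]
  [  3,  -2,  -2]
||A||_F = 4.69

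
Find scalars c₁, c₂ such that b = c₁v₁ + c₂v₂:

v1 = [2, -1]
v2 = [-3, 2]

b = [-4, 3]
c1 = 1, c2 = 2

b = 1·v1 + 2·v2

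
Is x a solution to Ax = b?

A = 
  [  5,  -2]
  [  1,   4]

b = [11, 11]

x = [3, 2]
Yes

Ax = [11, 11] = b ✓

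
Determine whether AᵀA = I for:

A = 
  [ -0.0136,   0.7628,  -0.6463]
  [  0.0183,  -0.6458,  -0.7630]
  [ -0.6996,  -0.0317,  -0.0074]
No

AᵀA = 
  [  0.4900,   0,   0]
  [  0,   0.9999,   0]
  [  0,   0,   0.9999]
≠ I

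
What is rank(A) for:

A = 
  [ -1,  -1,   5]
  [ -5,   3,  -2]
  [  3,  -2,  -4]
rank(A) = 3

Row reduce:
R2 → R2 - (5)·R1
R3 → R3 + (3)·R1
R3 → R3 + (5/8)·R2
REF = 
  [   -1,    -1,     5]
  [    0,     8,   -27]
  [    0,     0, -47/8]
Pivot columns: 1, 2, 3 → 3 pivots.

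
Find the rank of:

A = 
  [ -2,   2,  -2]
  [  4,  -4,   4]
Row reduce:
R2 → R2 + (2)·R1
REF = 
  [ -2,   2,  -2]
  [  0,   0,   0]
Pivot columns: 1 → 1 pivot.

rank(A) = 1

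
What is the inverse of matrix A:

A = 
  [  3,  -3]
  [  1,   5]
det(A) = (3)(5) - (-3)(1) = 18
For a 2×2 matrix, A⁻¹ = (1/det(A)) · [[d, -b], [-c, a]]
    = (1/18) · [[5, 3], [-1, 3]]

A⁻¹ = 
  [ 5/18,   1/6]
  [-1/18,   1/6]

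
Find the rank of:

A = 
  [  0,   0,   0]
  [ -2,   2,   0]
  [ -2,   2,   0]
Row reduce:
Swap R1 ↔ R2
R3 → R3 - (1)·R1
REF = 
  [ -2,   2,   0]
  [  0,   0,   0]
  [  0,   0,   0]
Pivot columns: 1 → 1 pivot.

rank(A) = 1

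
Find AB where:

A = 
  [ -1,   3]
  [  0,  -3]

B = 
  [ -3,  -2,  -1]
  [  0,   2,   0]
A is 2×2 and B is 2×3, so AB is 2×3. Each entry is (row of A)·(column of B):
AB[1,1] = (-1)(-3) + (3)(0) = 3
AB[1,2] = (-1)(-2) + (3)(2) = 8
AB[1,3] = (-1)(-1) + (3)(0) = 1
AB[2,1] = (0)(-3) + (-3)(0) = 0
AB[2,2] = (0)(-2) + (-3)(2) = -6
AB[2,3] = (0)(-1) + (-3)(0) = 0

AB = 
  [  3,   8,   1]
  [  0,  -6,   0]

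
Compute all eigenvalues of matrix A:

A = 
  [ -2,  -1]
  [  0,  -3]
λ = -2, -3

tr(A) = -5, det(A) = 6
Characteristic polynomial: λ² - tr(A)λ + det(A) = λ² + 5λ + 6
λ² + 5λ + 6 = (λ + 3)(λ + 2)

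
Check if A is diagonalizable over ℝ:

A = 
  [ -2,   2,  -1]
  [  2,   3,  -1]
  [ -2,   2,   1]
No

Characteristic polynomial: det(λI - A) = λ³ - 2λ² - 9λ + 20
By the rational root theorem any rational root is an integer dividing 20; none of those is a root, so p(λ) has no rational roots and hence (being an irreducible cubic) no repeated roots.
Discriminant of the cubic: Δ = -440
Δ < 0 ⇒ one real eigenvalue and a complex-conjugate pair: λ ≈ -3.065, 2.533 + 0.3335i, 2.533 - 0.3335i
Has complex eigenvalues (not diagonalizable over ℝ).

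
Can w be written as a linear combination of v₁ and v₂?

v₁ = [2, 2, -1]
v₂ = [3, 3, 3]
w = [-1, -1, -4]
Yes

Form the augmented matrix and row-reduce:
[v₁|v₂|w] = 
  [  2,   3,  -1]
  [  2,   3,  -1]
  [ -1,   3,  -4]
R2 → R2 - (1)·R1
R3 → R3 + (1/2)·R1
Swap R2 ↔ R3
REF = 
  [   2,    3,   -1]
  [   0,  9/2, -9/2]
  [   0,    0,    0]

No row of the form [0 0 | nonzero], so the system is consistent. Back-substitution gives c₁ = 1, c₂ = -1: w = (1)·v₁ + (-1)·v₂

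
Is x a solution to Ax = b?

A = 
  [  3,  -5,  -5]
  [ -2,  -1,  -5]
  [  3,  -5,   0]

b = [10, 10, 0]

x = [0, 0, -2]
Yes

Ax = [10, 10, 0] = b ✓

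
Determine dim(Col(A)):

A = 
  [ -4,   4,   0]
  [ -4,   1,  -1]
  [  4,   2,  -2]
Row reduce:
R2 → R2 - (1)·R1
R3 → R3 + (1)·R1
R3 → R3 + (2)·R2
REF = 
  [ -4,   4,   0]
  [  0,  -3,  -1]
  [  0,   0,  -4]
Pivot columns: 1, 2, 3 → 3 pivots.
dim(Col(A)) = number of pivot columns = 3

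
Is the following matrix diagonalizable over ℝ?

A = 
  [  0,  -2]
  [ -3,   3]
Yes

tr(A) = 3, det(A) = -6
Characteristic polynomial: λ² - tr(A)λ + det(A) = λ² - 3λ - 6
λ² - 3λ - 6 = 0  ⇒  λ = (3 ± √((-3)² - 4·(-6)))/2 = (3 ± √(33))/2
  = (3 + √33)/2,  (3 - √33)/2
Eigenvalues: (3 + √33)/2, (3 - √33)/2  (≈ 4.372, -1.372)
The two irrational eigenvalues are distinct (simple), so each has alg. mult. = geom. mult. = 1.
Sum of geometric multiplicities equals n, so A has n independent eigenvectors.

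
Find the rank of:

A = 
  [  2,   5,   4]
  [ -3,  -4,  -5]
Row reduce:
R2 → R2 + (3/2)·R1
REF = 
  [  2,   5,   4]
  [  0, 7/2,   1]
Pivot columns: 1, 2 → 2 pivots.

rank(A) = 2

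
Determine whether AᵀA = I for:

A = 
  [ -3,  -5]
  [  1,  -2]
No

AᵀA = 
  [ 10,  13]
  [ 13,  29]
≠ I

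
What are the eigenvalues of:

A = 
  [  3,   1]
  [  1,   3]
λ = 4, 2

tr(A) = 6, det(A) = 8
Characteristic polynomial: λ² - tr(A)λ + det(A) = λ² - 6λ + 8
λ² - 6λ + 8 = (λ - 2)(λ - 4)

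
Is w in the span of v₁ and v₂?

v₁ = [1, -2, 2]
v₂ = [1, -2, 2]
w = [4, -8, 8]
Yes

Form the augmented matrix and row-reduce:
[v₁|v₂|w] = 
  [  1,   1,   4]
  [ -2,  -2,  -8]
  [  2,   2,   8]
R2 → R2 + (2)·R1
R3 → R3 - (2)·R1
REF = 
  [  1,   1,   4]
  [  0,   0,   0]
  [  0,   0,   0]

No row of the form [0 0 | nonzero], so the system is consistent. Back-substitution gives c₁ = 4, c₂ = 0: w = (4)·v₁ + (0)·v₂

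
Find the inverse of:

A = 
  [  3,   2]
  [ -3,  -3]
det(A) = (3)(-3) - (2)(-3) = -3
For a 2×2 matrix, A⁻¹ = (1/det(A)) · [[d, -b], [-c, a]]
    = (-1/3) · [[-3, -2], [3, 3]]

A⁻¹ = 
  [  1, 2/3]
  [ -1,  -1]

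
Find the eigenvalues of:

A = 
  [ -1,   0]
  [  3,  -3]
λ = -1, -3

tr(A) = -4, det(A) = 3
Characteristic polynomial: λ² - tr(A)λ + det(A) = λ² + 4λ + 3
λ² + 4λ + 3 = (λ + 3)(λ + 1)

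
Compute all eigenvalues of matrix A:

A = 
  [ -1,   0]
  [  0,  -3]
tr(A) = -4, det(A) = 3
Characteristic polynomial: λ² - tr(A)λ + det(A) = λ² + 4λ + 3
λ² + 4λ + 3 = (λ + 3)(λ + 1)

λ = -1, -3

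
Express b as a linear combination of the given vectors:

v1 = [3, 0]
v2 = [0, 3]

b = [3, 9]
c1 = 1, c2 = 3

b = 1·v1 + 3·v2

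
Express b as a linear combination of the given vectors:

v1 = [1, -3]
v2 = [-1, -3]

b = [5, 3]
c1 = 2, c2 = -3

b = 2·v1 + -3·v2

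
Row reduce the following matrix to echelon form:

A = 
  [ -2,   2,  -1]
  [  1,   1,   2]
Row operations:
R2 → R2 + (1/2)·R1

Resulting echelon form:
REF = 
  [ -2,   2,  -1]
  [  0,   2, 3/2]

Rank = 2 (number of non-zero pivot rows).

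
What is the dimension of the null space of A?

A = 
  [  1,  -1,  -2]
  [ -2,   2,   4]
nullity(A) = 2

Row reduce:
R2 → R2 + (2)·R1
REF = 
  [  1,  -1,  -2]
  [  0,   0,   0]
Pivot columns: 1 → 1 pivot.
rank(A) = 1, so nullity(A) = 3 - 1 = 2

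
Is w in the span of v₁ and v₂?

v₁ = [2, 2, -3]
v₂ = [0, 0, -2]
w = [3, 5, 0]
No

Form the augmented matrix and row-reduce:
[v₁|v₂|w] = 
  [  2,   0,   3]
  [  2,   0,   5]
  [ -3,  -2,   0]
R2 → R2 - (1)·R1
R3 → R3 + (3/2)·R1
Swap R2 ↔ R3
REF = 
  [  2,   0,   3]
  [  0,  -2, 9/2]
  [  0,   0,   2]

Row 3 reads [0 0 | 2], i.e. 0 = 2, so the system is inconsistent and w ∉ span{v₁, v₂}.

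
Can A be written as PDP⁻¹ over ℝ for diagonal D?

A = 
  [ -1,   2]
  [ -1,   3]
Yes

tr(A) = 2, det(A) = -1
Characteristic polynomial: λ² - tr(A)λ + det(A) = λ² - 2λ - 1
λ² - 2λ - 1 = 0  ⇒  λ = (2 ± √((-2)² - 4·(-1)))/2 = (2 ± √(8))/2
  = 1 + √2,  1 - √2
Eigenvalues: 1 + √2, 1 - √2  (≈ 2.414, -0.4142)
The two irrational eigenvalues are distinct (simple), so each has alg. mult. = geom. mult. = 1.
Sum of geometric multiplicities equals n, so A has n independent eigenvectors.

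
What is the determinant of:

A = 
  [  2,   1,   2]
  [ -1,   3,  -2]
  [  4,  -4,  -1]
Cofactor expansion along row 1:
det(A) = (2)·((3)(-1) - (-2)(-4)) - (1)·((-1)(-1) - (-2)(4)) + (2)·((-1)(-4) - (3)(4))
  = (2)(-11) - (1)(9) + (2)(-8)
  = -47

det(A) = -47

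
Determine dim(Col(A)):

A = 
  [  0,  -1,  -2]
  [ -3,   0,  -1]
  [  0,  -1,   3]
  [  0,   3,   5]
Row reduce:
Swap R1 ↔ R2
R3 → R3 - (1)·R2
R4 → R4 + (3)·R2
R4 → R4 + (1/5)·R3
REF = 
  [ -3,   0,  -1]
  [  0,  -1,  -2]
  [  0,   0,   5]
  [  0,   0,   0]
Pivot columns: 1, 2, 3 → 3 pivots.
dim(Col(A)) = number of pivot columns = 3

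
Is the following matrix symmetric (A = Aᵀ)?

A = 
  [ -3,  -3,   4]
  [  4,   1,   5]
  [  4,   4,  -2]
No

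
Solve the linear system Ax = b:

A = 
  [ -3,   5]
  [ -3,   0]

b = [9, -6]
Row reduce the augmented matrix [A|b]:
R2 → R2 - (1)·R1
REF = 
  [ -3,   5,   9]
  [  0,  -5, -15]

Back-substitution:
x₂ = (-15) / (-5) = 3
x₁ = (9 - (5)(3)) / (-3) = 2

x = [2, 3]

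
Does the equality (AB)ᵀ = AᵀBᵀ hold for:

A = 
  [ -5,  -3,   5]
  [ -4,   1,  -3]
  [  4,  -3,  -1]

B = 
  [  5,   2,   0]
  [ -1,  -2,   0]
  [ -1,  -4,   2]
No

(AB)ᵀ = 
  [-27, -18,  24]
  [-24,   2,  18]
  [ 10,  -6,  -2]

AᵀBᵀ = 
  [-33,  13,  29]
  [-13,   1,  -7]
  [ 19,   1,   5]

The two matrices differ, so (AB)ᵀ ≠ AᵀBᵀ in general. The correct identity is (AB)ᵀ = BᵀAᵀ.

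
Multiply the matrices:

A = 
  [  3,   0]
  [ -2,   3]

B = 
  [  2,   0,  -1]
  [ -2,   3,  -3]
A is 2×2 and B is 2×3, so AB is 2×3. Each entry is (row of A)·(column of B):
AB[1,1] = (3)(2) + (0)(-2) = 6
AB[1,2] = (3)(0) + (0)(3) = 0
AB[1,3] = (3)(-1) + (0)(-3) = -3
AB[2,1] = (-2)(2) + (3)(-2) = -10
AB[2,2] = (-2)(0) + (3)(3) = 9
AB[2,3] = (-2)(-1) + (3)(-3) = -7

AB = 
  [  6,   0,  -3]
  [-10,   9,  -7]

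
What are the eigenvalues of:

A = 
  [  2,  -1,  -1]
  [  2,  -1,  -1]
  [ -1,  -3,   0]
λ = 0, (1 + √17)/2, (1 - √17)/2  (≈ 0, 2.562, -1.562)

Characteristic polynomial: det(λI - A) = λ³ - λ² - 4λ
The constant term is 0, so λ = 0 is a root: p(λ) = λ(λ² - λ - 4)
λ² - λ - 4 = 0  ⇒  λ = (1 ± √((-1)² - 4·(-4)))/2 = (1 ± √(17))/2
  = (1 + √17)/2,  (1 - √17)/2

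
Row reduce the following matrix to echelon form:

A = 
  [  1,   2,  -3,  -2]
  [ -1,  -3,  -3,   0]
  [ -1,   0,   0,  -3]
Row operations:
R2 → R2 + (1)·R1
R3 → R3 + (1)·R1
R3 → R3 + (2)·R2

Resulting echelon form:
REF = 
  [  1,   2,  -3,  -2]
  [  0,  -1,  -6,  -2]
  [  0,   0, -15,  -9]

Rank = 3 (number of non-zero pivot rows).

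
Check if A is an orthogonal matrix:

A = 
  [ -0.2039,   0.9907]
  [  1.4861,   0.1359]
No

AᵀA = 
  [  2.2501,   0]
  [  0,   1]
≠ I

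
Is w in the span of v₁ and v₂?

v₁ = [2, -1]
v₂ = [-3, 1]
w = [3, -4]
Yes

Form the augmented matrix and row-reduce:
[v₁|v₂|w] = 
  [  2,  -3,   3]
  [ -1,   1,  -4]
R2 → R2 + (1/2)·R1
REF = 
  [   2,   -3,    3]
  [   0, -1/2, -5/2]

No row of the form [0 0 | nonzero], so the system is consistent. Back-substitution gives c₁ = 9, c₂ = 5: w = (9)·v₁ + (5)·v₂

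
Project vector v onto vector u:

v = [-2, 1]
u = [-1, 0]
proj_u(v) = [-2, 0]

v·u = (-2)(-1) + (1)(0) = 2
u·u = (-1)² + (0)² = 1
proj_u(v) = (v·u / u·u) × u = (2/1) × u = (2) × u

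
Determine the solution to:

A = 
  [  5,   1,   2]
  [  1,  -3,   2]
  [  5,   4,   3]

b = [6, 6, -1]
x = [2, -2, -1]

Row reduce the augmented matrix [A|b]:
R2 → R2 - (1/5)·R1
R3 → R3 - (1)·R1
R3 → R3 + (15/16)·R2
REF = 
  [    5,     1,     2,     6]
  [    0, -16/5,   8/5,  24/5]
  [    0,     0,   5/2,  -5/2]

Back-substitution:
x₃ = (-5/2) / (5/2) = -1
x₂ = (24/5 - (8/5)(-1)) / (-16/5) = -2
x₁ = (6 - (1)(-2) - (2)(-1)) / 5 = 2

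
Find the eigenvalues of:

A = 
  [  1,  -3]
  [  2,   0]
λ = (1 + i√23)/2, (1 - i√23)/2  (≈ 0.5 + 2.398i, 0.5 - 2.398i)

tr(A) = 1, det(A) = 6
Characteristic polynomial: λ² - tr(A)λ + det(A) = λ² - λ + 6
λ² - λ + 6 = 0  ⇒  λ = (1 ± √((-1)² - 4·(6)))/2 = (1 ± √(-23))/2
  = (1 + i√23)/2,  (1 - i√23)/2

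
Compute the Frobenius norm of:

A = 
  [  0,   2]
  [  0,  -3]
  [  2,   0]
||A||_F = 4.123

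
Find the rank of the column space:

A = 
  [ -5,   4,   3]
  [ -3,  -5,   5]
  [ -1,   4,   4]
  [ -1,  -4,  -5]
Row reduce:
R2 → R2 - (3/5)·R1
R3 → R3 - (1/5)·R1
R4 → R4 - (1/5)·R1
R3 → R3 + (16/37)·R2
R4 → R4 - (24/37)·R2
R4 → R4 + (284/177)·R3
REF = 
  [    -5,      4,      3]
  [     0,  -37/5,   16/5]
  [     0,      0, 177/37]
  [     0,      0,      0]
Pivot columns: 1, 2, 3 → 3 pivots.
dim(Col(A)) = number of pivot columns = 3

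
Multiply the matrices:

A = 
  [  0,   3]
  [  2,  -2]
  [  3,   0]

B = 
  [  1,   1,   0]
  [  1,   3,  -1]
AB = 
  [  3,   9,  -3]
  [  0,  -4,   2]
  [  3,   3,   0]

A is 3×2 and B is 2×3, so AB is 3×3. Each entry is (row of A)·(column of B):
AB[1,1] = (0)(1) + (3)(1) = 3
AB[1,2] = (0)(1) + (3)(3) = 9
AB[1,3] = (0)(0) + (3)(-1) = -3
AB[2,1] = (2)(1) + (-2)(1) = 0
AB[2,2] = (2)(1) + (-2)(3) = -4
AB[2,3] = (2)(0) + (-2)(-1) = 2
AB[3,1] = (3)(1) + (0)(1) = 3
AB[3,2] = (3)(1) + (0)(3) = 3
AB[3,3] = (3)(0) + (0)(-1) = 0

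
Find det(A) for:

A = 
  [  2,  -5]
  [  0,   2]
For a 2×2 matrix, det = ad - bc = (2)(2) - (-5)(0) = 4

det(A) = 4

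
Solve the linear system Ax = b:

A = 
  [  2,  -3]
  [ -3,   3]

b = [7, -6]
x = [-1, -3]

Row reduce the augmented matrix [A|b]:
R2 → R2 + (3/2)·R1
REF = 
  [   2,   -3,    7]
  [   0, -3/2,  9/2]

Back-substitution:
x₂ = (9/2) / (-3/2) = -3
x₁ = (7 - (-3)(-3)) / 2 = -1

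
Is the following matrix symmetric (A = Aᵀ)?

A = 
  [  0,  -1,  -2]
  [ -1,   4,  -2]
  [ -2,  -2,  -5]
Yes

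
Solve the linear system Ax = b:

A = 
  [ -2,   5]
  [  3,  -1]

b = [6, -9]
Row reduce the augmented matrix [A|b]:
R2 → R2 + (3/2)·R1
REF = 
  [  -2,    5,    6]
  [   0, 13/2,    0]

Back-substitution:
x₂ = 0 / (13/2) = 0
x₁ = (6 - (5)(0)) / (-2) = -3

x = [-3, 0]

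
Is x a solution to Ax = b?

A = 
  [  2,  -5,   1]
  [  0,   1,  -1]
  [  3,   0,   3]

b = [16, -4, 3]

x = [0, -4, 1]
No

Ax = [21, -5, 3] ≠ b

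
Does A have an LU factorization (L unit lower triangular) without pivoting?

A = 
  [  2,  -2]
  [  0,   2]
Yes.
A[1,1] = 2 ≠ 0, so Gaussian elimination proceeds without a row swap: multiplier ℓ₂₁ = (0)/(2) = 0, and U[2,2] = 2 - (0)(-2) = 2.
L = 
  [  1,   0]
  [  0,   1]
U = 
  [  2,  -2]
  [  0,   2]
Check row 2 of LU: [(0)(2), (0)(-2) + 2] = [0, 2] = row 2 of A ✓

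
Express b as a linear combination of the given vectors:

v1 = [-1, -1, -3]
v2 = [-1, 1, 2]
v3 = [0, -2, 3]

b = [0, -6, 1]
c1 = 1, c2 = -1, c3 = 2

b = 1·v1 + -1·v2 + 2·v3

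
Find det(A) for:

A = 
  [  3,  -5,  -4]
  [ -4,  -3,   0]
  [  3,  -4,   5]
Cofactor expansion along row 1:
det(A) = (3)·((-3)(5) - (0)(-4)) - (-5)·((-4)(5) - (0)(3)) + (-4)·((-4)(-4) - (-3)(3))
  = (3)(-15) - (-5)(-20) + (-4)(25)
  = -245

det(A) = -245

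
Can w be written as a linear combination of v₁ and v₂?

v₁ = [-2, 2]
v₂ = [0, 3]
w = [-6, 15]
Yes

Form the augmented matrix and row-reduce:
[v₁|v₂|w] = 
  [ -2,   0,  -6]
  [  2,   3,  15]
R2 → R2 + (1)·R1
REF = 
  [ -2,   0,  -6]
  [  0,   3,   9]

No row of the form [0 0 | nonzero], so the system is consistent. Back-substitution gives c₁ = 3, c₂ = 3: w = (3)·v₁ + (3)·v₂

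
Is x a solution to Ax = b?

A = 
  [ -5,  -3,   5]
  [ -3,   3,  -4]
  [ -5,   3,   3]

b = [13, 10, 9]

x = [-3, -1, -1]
Yes

Ax = [13, 10, 9] = b ✓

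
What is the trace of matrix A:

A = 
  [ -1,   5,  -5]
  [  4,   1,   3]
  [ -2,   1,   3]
3

tr(A) = -1 + 1 + 3 = 3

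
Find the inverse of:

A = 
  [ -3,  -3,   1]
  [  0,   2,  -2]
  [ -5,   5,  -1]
det(A) = (-3)·((2)(-1) - (-2)(5)) - (-3)·((0)(-1) - (-2)(-5)) + (1)·((0)(5) - (2)(-5))
  = (-3)(8) - (-3)(-10) + (1)(10)
  = -44
det(A) = -44 ≠ 0, so A is invertible.

Cofactors Cᵢⱼ = (-1)ⁱ⁺ʲ·Mᵢⱼ:
C = 
  [  8,  10,  10]
  [  2,   8,  30]
  [  4,  -6,  -6]

adj(A) = Cᵀ:
adj(A) = 
  [  8,   2,   4]
  [ 10,   8,  -6]
  [ 10,  30,  -6]

A⁻¹ = (-1/44) · adj(A):
A⁻¹ = 
  [ -2/11,  -1/22,  -1/11]
  [ -5/22,  -2/11,   3/22]
  [ -5/22, -15/22,   3/22]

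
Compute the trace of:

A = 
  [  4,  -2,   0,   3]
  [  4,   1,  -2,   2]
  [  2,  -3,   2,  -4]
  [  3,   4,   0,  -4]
3

tr(A) = 4 + 1 + 2 + -4 = 3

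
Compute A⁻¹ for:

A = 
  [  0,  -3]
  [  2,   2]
det(A) = (0)(2) - (-3)(2) = 6
For a 2×2 matrix, A⁻¹ = (1/det(A)) · [[d, -b], [-c, a]]
    = (1/6) · [[2, 3], [-2, 0]]

A⁻¹ = 
  [ 1/3,  1/2]
  [-1/3,    0]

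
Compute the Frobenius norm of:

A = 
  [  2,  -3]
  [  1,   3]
||A||_F = 4.796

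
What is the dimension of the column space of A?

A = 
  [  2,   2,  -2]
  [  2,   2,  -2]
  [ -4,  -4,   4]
Row reduce:
R2 → R2 - (1)·R1
R3 → R3 + (2)·R1
REF = 
  [  2,   2,  -2]
  [  0,   0,   0]
  [  0,   0,   0]
Pivot columns: 1 → 1 pivot.
dim(Col(A)) = number of pivot columns = 1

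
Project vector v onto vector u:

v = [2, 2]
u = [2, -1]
v·u = (2)(2) + (2)(-1) = 2
u·u = (2)² + (-1)² = 5
proj_u(v) = (v·u / u·u) × u = (2/5) × u

proj_u(v) = [4/5, -2/5]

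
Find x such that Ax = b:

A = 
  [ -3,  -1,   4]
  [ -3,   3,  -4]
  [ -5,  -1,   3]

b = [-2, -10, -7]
x = [2, 0, 1]

Row reduce the augmented matrix [A|b]:
R2 → R2 - (1)·R1
R3 → R3 - (5/3)·R1
R3 → R3 - (1/6)·R2
REF = 
  [  -3,   -1,    4,   -2]
  [   0,    4,   -8,   -8]
  [   0,    0, -7/3, -7/3]

Back-substitution:
x₃ = (-7/3) / (-7/3) = 1
x₂ = (-8 - (-8)(1)) / 4 = 0
x₁ = (-2 - (-1)(0) - (4)(1)) / (-3) = 2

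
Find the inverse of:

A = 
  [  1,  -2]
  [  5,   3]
det(A) = (1)(3) - (-2)(5) = 13
For a 2×2 matrix, A⁻¹ = (1/det(A)) · [[d, -b], [-c, a]]
    = (1/13) · [[3, 2], [-5, 1]]

A⁻¹ = 
  [ 3/13,  2/13]
  [-5/13,  1/13]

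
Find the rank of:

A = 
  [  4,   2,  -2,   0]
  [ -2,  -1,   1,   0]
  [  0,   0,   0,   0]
rank(A) = 1

Row reduce:
R2 → R2 + (1/2)·R1
REF = 
  [  4,   2,  -2,   0]
  [  0,   0,   0,   0]
  [  0,   0,   0,   0]
Pivot columns: 1 → 1 pivot.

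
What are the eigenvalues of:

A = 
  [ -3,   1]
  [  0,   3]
λ = 3, -3

tr(A) = 0, det(A) = -9
Characteristic polynomial: λ² - tr(A)λ + det(A) = λ² - 9
λ² - 9 = (λ + 3)(λ - 3)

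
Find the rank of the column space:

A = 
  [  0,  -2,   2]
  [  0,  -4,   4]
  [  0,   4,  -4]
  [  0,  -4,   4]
Row reduce:
R2 → R2 - (2)·R1
R3 → R3 + (2)·R1
R4 → R4 - (2)·R1
REF = 
  [  0,  -2,   2]
  [  0,   0,   0]
  [  0,   0,   0]
  [  0,   0,   0]
Pivot columns: 2 → 1 pivot.
dim(Col(A)) = number of pivot columns = 1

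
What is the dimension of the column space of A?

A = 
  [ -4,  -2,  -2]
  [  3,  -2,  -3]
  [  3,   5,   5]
Row reduce:
R2 → R2 + (3/4)·R1
R3 → R3 + (3/4)·R1
R3 → R3 + (1)·R2
REF = 
  [  -4,   -2,   -2]
  [   0, -7/2, -9/2]
  [   0,    0,   -1]
Pivot columns: 1, 2, 3 → 3 pivots.
dim(Col(A)) = number of pivot columns = 3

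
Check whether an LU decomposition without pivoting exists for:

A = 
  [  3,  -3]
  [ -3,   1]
Yes.
A[1,1] = 3 ≠ 0, so Gaussian elimination proceeds without a row swap: multiplier ℓ₂₁ = (-3)/(3) = -1, and U[2,2] = 1 - (-1)(-3) = -2.
L = 
  [  1,   0]
  [ -1,   1]
U = 
  [  3,  -3]
  [  0,  -2]
Check row 2 of LU: [(-1)(3), (-1)(-3) + (-2)] = [-3, 1] = row 2 of A ✓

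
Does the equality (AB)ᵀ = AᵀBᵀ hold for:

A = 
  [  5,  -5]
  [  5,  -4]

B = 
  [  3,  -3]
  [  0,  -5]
No

(AB)ᵀ = 
  [ 15,  15]
  [ 10,   5]

AᵀBᵀ = 
  [  0, -25]
  [ -3,  20]

The two matrices differ, so (AB)ᵀ ≠ AᵀBᵀ in general. The correct identity is (AB)ᵀ = BᵀAᵀ.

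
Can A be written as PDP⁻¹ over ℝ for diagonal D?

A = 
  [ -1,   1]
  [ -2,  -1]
No

tr(A) = -2, det(A) = 3
Characteristic polynomial: λ² - tr(A)λ + det(A) = λ² + 2λ + 3
λ² + 2λ + 3 = 0  ⇒  λ = (-2 ± √((2)² - 4·(3)))/2 = (-2 ± √(-8))/2
  = -1 + i√2,  -1 - i√2
Eigenvalues: -1 + i√2, -1 - i√2  (≈ -1 + 1.414i, -1 - 1.414i)
Has complex eigenvalues (not diagonalizable over ℝ).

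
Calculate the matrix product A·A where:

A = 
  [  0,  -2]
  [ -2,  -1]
A² = A·A:
A²[1,1] = (0)(0) + (-2)(-2) = 4
A²[1,2] = (0)(-2) + (-2)(-1) = 2
A²[2,1] = (-2)(0) + (-1)(-2) = 2
A²[2,2] = (-2)(-2) + (-1)(-1) = 5
A² = 
  [  4,   2]
  [  2,   5]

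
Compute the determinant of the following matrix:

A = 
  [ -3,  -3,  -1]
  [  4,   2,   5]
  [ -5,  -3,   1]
Cofactor expansion along row 1:
det(A) = (-3)·((2)(1) - (5)(-3)) - (-3)·((4)(1) - (5)(-5)) + (-1)·((4)(-3) - (2)(-5))
  = (-3)(17) - (-3)(29) + (-1)(-2)
  = 38

det(A) = 38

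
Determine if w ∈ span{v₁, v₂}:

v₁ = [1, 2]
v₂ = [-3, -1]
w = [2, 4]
Yes

Form the augmented matrix and row-reduce:
[v₁|v₂|w] = 
  [  1,  -3,   2]
  [  2,  -1,   4]
R2 → R2 - (2)·R1
REF = 
  [  1,  -3,   2]
  [  0,   5,   0]

No row of the form [0 0 | nonzero], so the system is consistent. Back-substitution gives c₁ = 2, c₂ = 0: w = (2)·v₁ + (0)·v₂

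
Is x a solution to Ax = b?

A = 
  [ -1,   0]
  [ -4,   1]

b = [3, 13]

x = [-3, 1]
Yes

Ax = [3, 13] = b ✓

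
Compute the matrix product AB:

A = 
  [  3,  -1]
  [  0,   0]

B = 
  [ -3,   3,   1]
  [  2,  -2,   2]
AB = 
  [-11,  11,   1]
  [  0,   0,   0]

A is 2×2 and B is 2×3, so AB is 2×3. Each entry is (row of A)·(column of B):
AB[1,1] = (3)(-3) + (-1)(2) = -11
AB[1,2] = (3)(3) + (-1)(-2) = 11
AB[1,3] = (3)(1) + (-1)(2) = 1
AB[2,1] = (0)(-3) + (0)(2) = 0
AB[2,2] = (0)(3) + (0)(-2) = 0
AB[2,3] = (0)(1) + (0)(2) = 0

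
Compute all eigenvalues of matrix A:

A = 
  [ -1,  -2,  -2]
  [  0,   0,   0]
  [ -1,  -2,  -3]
λ = 0, -2 + √3, -2 - √3  (≈ 0, -0.2679, -3.732)

Characteristic polynomial: det(λI - A) = λ³ + 4λ² + λ
The constant term is 0, so λ = 0 is a root: p(λ) = λ(λ² + 4λ + 1)
λ² + 4λ + 1 = 0  ⇒  λ = (-4 ± √((4)² - 4·(1)))/2 = (-4 ± √(12))/2
  = -2 + √3,  -2 - √3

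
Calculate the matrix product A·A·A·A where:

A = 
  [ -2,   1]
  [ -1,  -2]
A² = A·A:
A²[1,1] = (-2)(-2) + (1)(-1) = 3
A²[1,2] = (-2)(1) + (1)(-2) = -4
A²[2,1] = (-1)(-2) + (-2)(-1) = 4
A²[2,2] = (-1)(1) + (-2)(-2) = 3
A² = 
  [  3,  -4]
  [  4,   3]

A^3 = A^2·A:
A^3[1,1] = (3)(-2) + (-4)(-1) = -2
A^3[1,2] = (3)(1) + (-4)(-2) = 11
A^3[2,1] = (4)(-2) + (3)(-1) = -11
A^3[2,2] = (4)(1) + (3)(-2) = -2
A^3 = 
  [ -2,  11]
  [-11,  -2]

A^4 = A^3·A:
A^4[1,1] = (-2)(-2) + (11)(-1) = -7
A^4[1,2] = (-2)(1) + (11)(-2) = -24
A^4[2,1] = (-11)(-2) + (-2)(-1) = 24
A^4[2,2] = (-11)(1) + (-2)(-2) = -7
A^4 = 
  [ -7, -24]
  [ 24,  -7]

Therefore
A^4 = 
  [ -7, -24]
  [ 24,  -7]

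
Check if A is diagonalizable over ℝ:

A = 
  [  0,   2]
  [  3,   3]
Yes

tr(A) = 3, det(A) = -6
Characteristic polynomial: λ² - tr(A)λ + det(A) = λ² - 3λ - 6
λ² - 3λ - 6 = 0  ⇒  λ = (3 ± √((-3)² - 4·(-6)))/2 = (3 ± √(33))/2
  = (3 + √33)/2,  (3 - √33)/2
Eigenvalues: (3 + √33)/2, (3 - √33)/2  (≈ 4.372, -1.372)
The two irrational eigenvalues are distinct (simple), so each has alg. mult. = geom. mult. = 1.
Sum of geometric multiplicities equals n, so A has n independent eigenvectors.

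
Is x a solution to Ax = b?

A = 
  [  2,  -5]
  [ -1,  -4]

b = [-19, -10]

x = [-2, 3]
Yes

Ax = [-19, -10] = b ✓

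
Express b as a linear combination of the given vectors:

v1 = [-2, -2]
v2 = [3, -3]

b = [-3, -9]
c1 = 3, c2 = 1

b = 3·v1 + 1·v2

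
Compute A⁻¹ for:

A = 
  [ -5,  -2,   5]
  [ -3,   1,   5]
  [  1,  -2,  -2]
det(A) = (-5)·((1)(-2) - (5)(-2)) - (-2)·((-3)(-2) - (5)(1)) + (5)·((-3)(-2) - (1)(1))
  = (-5)(8) - (-2)(1) + (5)(5)
  = -13
det(A) = -13 ≠ 0, so A is invertible.

Cofactors Cᵢⱼ = (-1)ⁱ⁺ʲ·Mᵢⱼ:
C = 
  [  8,  -1,   5]
  [-14,   5, -12]
  [-15,  10, -11]

adj(A) = Cᵀ:
adj(A) = 
  [  8, -14, -15]
  [ -1,   5,  10]
  [  5, -12, -11]

A⁻¹ = (-1/13) · adj(A):
A⁻¹ = 
  [ -8/13,  14/13,  15/13]
  [  1/13,  -5/13, -10/13]
  [ -5/13,  12/13,  11/13]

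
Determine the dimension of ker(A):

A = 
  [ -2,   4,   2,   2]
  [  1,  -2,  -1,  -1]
nullity(A) = 3

Row reduce:
R2 → R2 + (1/2)·R1
REF = 
  [ -2,   4,   2,   2]
  [  0,   0,   0,   0]
Pivot columns: 1 → 1 pivot.
rank(A) = 1, so nullity(A) = 4 - 1 = 3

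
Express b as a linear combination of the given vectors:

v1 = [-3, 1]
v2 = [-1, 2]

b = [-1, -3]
c1 = 1, c2 = -2

b = 1·v1 + -2·v2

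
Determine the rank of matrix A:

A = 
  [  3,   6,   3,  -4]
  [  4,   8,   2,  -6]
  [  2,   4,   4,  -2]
rank(A) = 2

Row reduce:
R2 → R2 - (4/3)·R1
R3 → R3 - (2/3)·R1
R3 → R3 + (1)·R2
REF = 
  [   3,    6,    3,   -4]
  [   0,    0,   -2, -2/3]
  [   0,    0,    0,    0]
Pivot columns: 1, 3 → 2 pivots.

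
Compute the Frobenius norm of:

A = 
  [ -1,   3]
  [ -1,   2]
||A||_F = 3.873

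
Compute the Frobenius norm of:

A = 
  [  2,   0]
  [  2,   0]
||A||_F = 2.828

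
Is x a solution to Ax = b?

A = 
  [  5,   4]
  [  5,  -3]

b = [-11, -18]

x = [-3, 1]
Yes

Ax = [-11, -18] = b ✓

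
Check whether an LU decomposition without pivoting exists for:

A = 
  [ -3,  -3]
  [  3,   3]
Yes.
A[1,1] = -3 ≠ 0, so Gaussian elimination proceeds without a row swap: multiplier ℓ₂₁ = (3)/(-3) = -1, and U[2,2] = 3 - (-1)(-3) = 0.
L = 
  [  1,   0]
  [ -1,   1]
U = 
  [ -3,  -3]
  [  0,   0]
Check row 2 of LU: [(-1)(-3), (-1)(-3) + 0] = [3, 3] = row 2 of A ✓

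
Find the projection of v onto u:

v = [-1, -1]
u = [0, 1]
proj_u(v) = [0, -1]

v·u = (-1)(0) + (-1)(1) = -1
u·u = (0)² + (1)² = 1
proj_u(v) = (v·u / u·u) × u = (-1/1) × u = (-1) × u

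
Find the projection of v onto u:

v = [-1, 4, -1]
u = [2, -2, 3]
v·u = (-1)(2) + (4)(-2) + (-1)(3) = -13
u·u = (2)² + (-2)² + (3)² = 17
proj_u(v) = (v·u / u·u) × u = (-13/17) × u

proj_u(v) = [-26/17, 26/17, -39/17]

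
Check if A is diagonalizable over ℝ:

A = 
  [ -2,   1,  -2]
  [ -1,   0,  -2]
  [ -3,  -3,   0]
Yes

Characteristic polynomial: det(λI - A) = λ³ + 2λ² - 11λ - 12
Testing integer divisors of the constant term: p(-1) = 0, so (λ + 1) is a factor:
p(λ) = (λ + 1)(λ² + λ - 12)
λ² + λ - 12 = (λ + 4)(λ - 3)
Eigenvalues: -1, 3, -4
λ=-4: alg. mult. = 1, geom. mult. = 3 - rank(A - (-4)I) = 3 - 2 = 1
λ=-1: alg. mult. = 1, geom. mult. = 3 - rank(A - (-1)I) = 3 - 2 = 1
λ=3: alg. mult. = 1, geom. mult. = 3 - rank(A - (3)I) = 3 - 2 = 1
Sum of geometric multiplicities equals n, so A has n independent eigenvectors.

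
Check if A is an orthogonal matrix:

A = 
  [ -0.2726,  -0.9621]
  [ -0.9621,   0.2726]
Yes

AᵀA = 
  [  0.9999,   0]
  [  0,   0.9999]
≈ I (equal to I up to the 4-dp rounding of the entries)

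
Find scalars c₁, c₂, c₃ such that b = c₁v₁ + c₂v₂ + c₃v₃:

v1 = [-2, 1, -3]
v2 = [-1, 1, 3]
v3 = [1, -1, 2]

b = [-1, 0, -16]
c1 = 1, c2 = -3, c3 = -2

b = 1·v1 + -3·v2 + -2·v3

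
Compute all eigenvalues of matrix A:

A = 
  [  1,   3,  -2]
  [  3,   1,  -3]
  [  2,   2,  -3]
λ = -1, 2, -2

Characteristic polynomial: det(λI - A) = λ³ + λ² - 4λ - 4
Testing integer divisors of the constant term: p(-1) = 0, so (λ + 1) is a factor:
p(λ) = (λ + 1)(λ² - 4)
λ² - 4 = (λ + 2)(λ - 2)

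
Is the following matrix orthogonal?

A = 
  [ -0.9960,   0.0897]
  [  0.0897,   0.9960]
Yes

AᵀA = 
  [  1.0001,   0]
  [  0,   1.0001]
≈ I (equal to I up to the 4-dp rounding of the entries)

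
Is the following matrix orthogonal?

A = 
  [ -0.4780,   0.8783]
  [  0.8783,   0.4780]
Yes

AᵀA = 
  [  0.9999,   0]
  [  0,   0.9999]
≈ I (equal to I up to the 4-dp rounding of the entries)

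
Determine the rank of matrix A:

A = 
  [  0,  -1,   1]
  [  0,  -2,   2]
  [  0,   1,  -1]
rank(A) = 1

Row reduce:
R2 → R2 - (2)·R1
R3 → R3 + (1)·R1
REF = 
  [  0,  -1,   1]
  [  0,   0,   0]
  [  0,   0,   0]
Pivot columns: 2 → 1 pivot.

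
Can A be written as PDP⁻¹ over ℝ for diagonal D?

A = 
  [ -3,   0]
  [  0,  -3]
Yes

tr(A) = -6, det(A) = 9
Characteristic polynomial: λ² - tr(A)λ + det(A) = λ² + 6λ + 9
λ² + 6λ + 9 = (λ + 3)²
Eigenvalues: -3, -3
λ=-3: alg. mult. = 2, geom. mult. = 2 - rank(A - (-3)I) = 2 - 0 = 2
Sum of geometric multiplicities equals n, so A has n independent eigenvectors.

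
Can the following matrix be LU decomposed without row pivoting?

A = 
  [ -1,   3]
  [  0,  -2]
Yes.
A[1,1] = -1 ≠ 0, so Gaussian elimination proceeds without a row swap: multiplier ℓ₂₁ = (0)/(-1) = 0, and U[2,2] = -2 - (0)(3) = -2.
L = 
  [  1,   0]
  [  0,   1]
U = 
  [ -1,   3]
  [  0,  -2]
Check row 2 of LU: [(0)(-1), (0)(3) + (-2)] = [0, -2] = row 2 of A ✓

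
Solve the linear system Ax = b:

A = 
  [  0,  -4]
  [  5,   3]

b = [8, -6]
Row reduce the augmented matrix [A|b]:
Swap R1 ↔ R2
REF = 
  [  5,   3,  -6]
  [  0,  -4,   8]

Back-substitution:
x₂ = 8 / (-4) = -2
x₁ = (-6 - (3)(-2)) / 5 = 0

x = [0, -2]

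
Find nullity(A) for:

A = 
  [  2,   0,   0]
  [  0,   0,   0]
nullity(A) = 2

Row reduce:
(no row operations needed)
REF = 
  [  2,   0,   0]
  [  0,   0,   0]
Pivot columns: 1 → 1 pivot.
rank(A) = 1, so nullity(A) = 3 - 1 = 2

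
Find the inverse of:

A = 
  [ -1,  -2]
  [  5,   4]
det(A) = (-1)(4) - (-2)(5) = 6
For a 2×2 matrix, A⁻¹ = (1/det(A)) · [[d, -b], [-c, a]]
    = (1/6) · [[4, 2], [-5, -1]]

A⁻¹ = 
  [ 2/3,  1/3]
  [-5/6, -1/6]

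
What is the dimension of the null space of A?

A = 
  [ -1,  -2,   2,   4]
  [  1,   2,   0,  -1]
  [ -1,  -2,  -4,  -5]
nullity(A) = 2

Row reduce:
R2 → R2 + (1)·R1
R3 → R3 - (1)·R1
R3 → R3 + (3)·R2
REF = 
  [ -1,  -2,   2,   4]
  [  0,   0,   2,   3]
  [  0,   0,   0,   0]
Pivot columns: 1, 3 → 2 pivots.
rank(A) = 2, so nullity(A) = 4 - 2 = 2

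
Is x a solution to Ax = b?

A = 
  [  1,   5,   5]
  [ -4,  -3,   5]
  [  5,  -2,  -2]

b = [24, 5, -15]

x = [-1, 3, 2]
Yes

Ax = [24, 5, -15] = b ✓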